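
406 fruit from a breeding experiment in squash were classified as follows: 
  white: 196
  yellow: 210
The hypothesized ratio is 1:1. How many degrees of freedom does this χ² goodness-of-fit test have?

1

A goodness-of-fit test with 2 phenotype classes has df = 2 − 1 = 1.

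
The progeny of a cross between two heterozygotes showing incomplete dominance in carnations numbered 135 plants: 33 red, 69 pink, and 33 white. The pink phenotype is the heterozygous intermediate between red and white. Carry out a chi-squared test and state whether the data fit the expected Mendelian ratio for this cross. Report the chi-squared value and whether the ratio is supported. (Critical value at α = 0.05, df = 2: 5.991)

With incomplete dominance, a heterozygote × heterozygote cross gives a 1:2:1 phenotypic ratio.
Total ratio parts = 4. Expected numbers out of 135:
  red: 135 × 1/4 = 33.75
  pink: 135 × 2/4 = 67.5
  white: 135 × 1/4 = 33.75
χ² = Σ (O − E)² / E
  red: (33 − 33.75)² / 33.75 = 0.0167
  pink: (69 − 67.5)² / 67.5 = 0.0333
  white: (33 − 33.75)² / 33.75 = 0.0167
χ² = 0.0167 + 0.0333 + 0.0167 = 0.0667 ≈ 0.067
Degrees of freedom = 3 − 1 = 2; critical value at α = 0.05 is 5.991.
Since 0.067 < 5.991, we fail to reject the null hypothesis — the data are consistent with the 1:2:1 ratio.

0.067; consistent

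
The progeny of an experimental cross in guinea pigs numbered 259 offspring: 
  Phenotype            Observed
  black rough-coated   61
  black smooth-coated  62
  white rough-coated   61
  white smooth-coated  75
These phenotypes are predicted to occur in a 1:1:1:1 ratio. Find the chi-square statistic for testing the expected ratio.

2.174

The 1:1:1:1 ratio has 4 parts, so with N = 259 the expected counts are:
  black rough-coated: 259 × 1/4 = 64.75
  black smooth-coated: 259 × 1/4 = 64.75
  white rough-coated: 259 × 1/4 = 64.75
  white smooth-coated: 259 × 1/4 = 64.75
χ² = Σ (O − E)² / E
  black rough-coated: (61 − 64.75)² / 64.75 = 0.2172
  black smooth-coated: (62 − 64.75)² / 64.75 = 0.1168
  white rough-coated: (61 − 64.75)² / 64.75 = 0.2172
  white smooth-coated: (75 − 64.75)² / 64.75 = 1.6226
χ² = 0.2172 + 0.1168 + 0.2172 + 1.6226 = 2.1738 ≈ 2.174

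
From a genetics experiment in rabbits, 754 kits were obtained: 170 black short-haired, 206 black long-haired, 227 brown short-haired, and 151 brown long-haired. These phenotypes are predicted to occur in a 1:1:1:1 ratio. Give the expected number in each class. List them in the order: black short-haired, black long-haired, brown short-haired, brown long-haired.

188.5, 188.5, 188.5, 188.5

Total ratio parts = 4. Expected numbers out of 754:
  black short-haired: 754 × 1/4 = 188.5
  black long-haired: 754 × 1/4 = 188.5
  brown short-haired: 754 × 1/4 = 188.5
  brown long-haired: 754 × 1/4 = 188.5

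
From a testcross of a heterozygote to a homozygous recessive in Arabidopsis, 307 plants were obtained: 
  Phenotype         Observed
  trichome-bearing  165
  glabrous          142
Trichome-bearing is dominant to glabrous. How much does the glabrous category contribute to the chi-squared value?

A testcross of a heterozygote (Aa × aa) gives a 1:1 phenotypic ratio.
Under the 1:1 hypothesis (Σ ratio = 2, N = 307):
  trichome-bearing: 307 × 1/2 = 153.5
  glabrous: 307 × 1/2 = 153.5
Contribution of glabrous: (142 − 153.5)² / 153.5 = 0.8616

0.862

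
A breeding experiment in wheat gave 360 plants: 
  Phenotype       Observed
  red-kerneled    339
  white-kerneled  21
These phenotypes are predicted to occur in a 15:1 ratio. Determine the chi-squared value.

0.107

Expected counts for N = 360 under a 15:1 ratio (total parts = 16):
  red-kerneled: 360 × 15/16 = 337.5
  white-kerneled: 360 × 1/16 = 22.5
χ² = Σ (O − E)² / E
  red-kerneled: (339 − 337.5)² / 337.5 = 0.0067
  white-kerneled: (21 − 22.5)² / 22.5 = 0.1000
χ² = 0.0067 + 0.1000 = 0.1067 ≈ 0.107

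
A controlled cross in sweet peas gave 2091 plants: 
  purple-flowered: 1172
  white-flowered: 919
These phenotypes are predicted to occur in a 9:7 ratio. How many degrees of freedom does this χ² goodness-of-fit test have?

1

A goodness-of-fit test with 2 phenotype classes has df = 2 − 1 = 1.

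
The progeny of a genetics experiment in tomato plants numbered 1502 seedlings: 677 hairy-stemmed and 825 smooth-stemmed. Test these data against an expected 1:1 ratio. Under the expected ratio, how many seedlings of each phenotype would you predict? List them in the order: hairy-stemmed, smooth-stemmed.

Total ratio parts = 2. Expected numbers out of 1502:
  hairy-stemmed: 1502 × 1/2 = 751
  smooth-stemmed: 1502 × 1/2 = 751

751, 751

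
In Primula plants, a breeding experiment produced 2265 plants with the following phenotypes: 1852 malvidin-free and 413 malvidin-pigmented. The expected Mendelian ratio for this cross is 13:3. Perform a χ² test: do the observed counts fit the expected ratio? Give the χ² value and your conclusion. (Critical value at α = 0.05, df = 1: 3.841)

Total ratio parts = 16. Expected numbers out of 2265:
  malvidin-free: 2265 × 13/16 = 1840.3125
  malvidin-pigmented: 2265 × 3/16 = 424.6875
χ² = Σ (O − E)² / E
  malvidin-free: (1852 − 1840.3125)² / 1840.3125 = 0.0742
  malvidin-pigmented: (413 − 424.6875)² / 424.6875 = 0.3216
χ² = 0.0742 + 0.3216 = 0.3958 ≈ 0.396
Degrees of freedom = 2 − 1 = 1; critical value at α = 0.05 is 3.841.
Since 0.396 < 3.841, we fail to reject the null hypothesis — the data are consistent with the 13:3 ratio.

0.396; consistent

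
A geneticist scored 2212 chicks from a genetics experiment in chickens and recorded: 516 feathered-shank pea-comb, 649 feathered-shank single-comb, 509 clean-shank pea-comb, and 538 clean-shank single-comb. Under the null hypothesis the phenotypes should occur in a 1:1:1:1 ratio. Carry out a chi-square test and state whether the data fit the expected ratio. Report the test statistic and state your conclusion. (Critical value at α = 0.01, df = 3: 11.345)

Under the 1:1:1:1 hypothesis (Σ ratio = 4, N = 2212):
  feathered-shank pea-comb: 2212 × 1/4 = 553
  feathered-shank single-comb: 2212 × 1/4 = 553
  clean-shank pea-comb: 2212 × 1/4 = 553
  clean-shank single-comb: 2212 × 1/4 = 553
χ² = Σ (O − E)² / E
  feathered-shank pea-comb: (516 − 553)² / 553 = 2.4756
  feathered-shank single-comb: (649 − 553)² / 553 = 16.6655
  clean-shank pea-comb: (509 − 553)² / 553 = 3.5009
  clean-shank single-comb: (538 − 553)² / 553 = 0.4069
χ² = 2.4756 + 16.6655 + 3.5009 + 0.4069 = 23.0489 ≈ 23.049
Degrees of freedom = 4 − 1 = 3; critical value at α = 0.01 is 11.345.
Since 23.049 > 11.345, we reject the null hypothesis — the data do not fit the 1:1:1:1 ratio.

23.049; not consistent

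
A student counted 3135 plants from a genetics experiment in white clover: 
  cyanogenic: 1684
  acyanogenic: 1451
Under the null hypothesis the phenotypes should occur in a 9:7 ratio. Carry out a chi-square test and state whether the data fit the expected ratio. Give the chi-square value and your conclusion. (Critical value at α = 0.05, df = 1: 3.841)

Total ratio parts = 16. Expected numbers out of 3135:
  cyanogenic: 3135 × 9/16 = 1763.4375
  acyanogenic: 3135 × 7/16 = 1371.5625
χ² = Σ (O − E)² / E
  cyanogenic: (1684 − 1763.4375)² / 1763.4375 = 3.5784
  acyanogenic: (1451 − 1371.5625)² / 1371.5625 = 4.6008
χ² = 3.5784 + 4.6008 = 8.1792 ≈ 8.179
Degrees of freedom = 2 − 1 = 1; critical value at α = 0.05 is 3.841.
Since 8.179 > 3.841, we reject the null hypothesis — the data do not fit the 9:7 ratio.

8.179; not consistent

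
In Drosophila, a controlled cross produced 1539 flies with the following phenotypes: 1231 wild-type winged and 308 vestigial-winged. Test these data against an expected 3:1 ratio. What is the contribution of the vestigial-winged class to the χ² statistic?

15.310

Total ratio parts = 4. Expected numbers out of 1539:
  wild-type winged: 1539 × 3/4 = 1154.25
  vestigial-winged: 1539 × 1/4 = 384.75
Contribution of vestigial-winged: (308 − 384.75)² / 384.75 = 15.3101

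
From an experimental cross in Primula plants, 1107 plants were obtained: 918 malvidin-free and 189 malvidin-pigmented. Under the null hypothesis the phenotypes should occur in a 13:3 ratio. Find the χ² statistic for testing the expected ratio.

Under the 13:3 hypothesis (Σ ratio = 16, N = 1107):
  malvidin-free: 1107 × 13/16 = 899.4375
  malvidin-pigmented: 1107 × 3/16 = 207.5625
χ² = Σ (O − E)² / E
  malvidin-free: (918 − 899.4375)² / 899.4375 = 0.3831
  malvidin-pigmented: (189 − 207.5625)² / 207.5625 = 1.6601
χ² = 0.3831 + 1.6601 = 2.0432 ≈ 2.043

2.043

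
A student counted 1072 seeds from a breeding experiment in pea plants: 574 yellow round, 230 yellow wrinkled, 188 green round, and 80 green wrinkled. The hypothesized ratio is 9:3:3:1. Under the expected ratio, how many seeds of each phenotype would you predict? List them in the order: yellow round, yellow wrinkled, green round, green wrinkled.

603, 201, 201, 67

Total ratio parts = 16. Expected numbers out of 1072:
  yellow round: 1072 × 9/16 = 603
  yellow wrinkled: 1072 × 3/16 = 201
  green round: 1072 × 3/16 = 201
  green wrinkled: 1072 × 1/16 = 67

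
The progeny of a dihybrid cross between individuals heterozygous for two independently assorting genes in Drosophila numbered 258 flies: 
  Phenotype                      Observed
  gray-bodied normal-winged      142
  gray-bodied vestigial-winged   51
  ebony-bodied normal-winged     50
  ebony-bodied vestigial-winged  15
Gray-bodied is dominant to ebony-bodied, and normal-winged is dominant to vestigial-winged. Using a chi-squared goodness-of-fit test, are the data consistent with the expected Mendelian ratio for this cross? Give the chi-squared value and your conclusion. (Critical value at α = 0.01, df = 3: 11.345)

A dihybrid F₂ with independent assortment and complete dominance at both loci gives a 9:3:3:1 phenotypic ratio.
Expected counts for N = 258 under a 9:3:3:1 ratio (total parts = 16):
  gray-bodied normal-winged: 258 × 9/16 = 145.125
  gray-bodied vestigial-winged: 258 × 3/16 = 48.375
  ebony-bodied normal-winged: 258 × 3/16 = 48.375
  ebony-bodied vestigial-winged: 258 × 1/16 = 16.125
χ² = Σ (O − E)² / E
  gray-bodied normal-winged: (142 − 145.125)² / 145.125 = 0.0673
  gray-bodied vestigial-winged: (51 − 48.375)² / 48.375 = 0.1424
  ebony-bodied normal-winged: (50 − 48.375)² / 48.375 = 0.0546
  ebony-bodied vestigial-winged: (15 − 16.125)² / 16.125 = 0.0785
χ² = 0.0673 + 0.1424 + 0.0546 + 0.0785 = 0.3428 ≈ 0.343
Degrees of freedom = 4 − 1 = 3; critical value at α = 0.01 is 11.345.
Since 0.343 < 11.345, we fail to reject the null hypothesis — the data are consistent with the 9:3:3:1 ratio.

0.343; consistent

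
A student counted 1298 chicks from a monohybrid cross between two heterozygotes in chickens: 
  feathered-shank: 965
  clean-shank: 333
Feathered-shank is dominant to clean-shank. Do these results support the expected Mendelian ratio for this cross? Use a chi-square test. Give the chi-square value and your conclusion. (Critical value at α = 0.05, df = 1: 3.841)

For a monohybrid cross between heterozygotes with complete dominance, the expected phenotypic ratio is 3:1.
Expected counts for N = 1298 under a 3:1 ratio (total parts = 4):
  feathered-shank: 1298 × 3/4 = 973.5
  clean-shank: 1298 × 1/4 = 324.5
χ² = Σ (O − E)² / E
  feathered-shank: (965 − 973.5)² / 973.5 = 0.0742
  clean-shank: (333 − 324.5)² / 324.5 = 0.2227
χ² = 0.0742 + 0.2227 = 0.2969 ≈ 0.297
Degrees of freedom = 2 − 1 = 1; critical value at α = 0.05 is 3.841.
Since 0.297 < 3.841, we fail to reject the null hypothesis — the data are consistent with the 3:1 ratio.

0.297; consistent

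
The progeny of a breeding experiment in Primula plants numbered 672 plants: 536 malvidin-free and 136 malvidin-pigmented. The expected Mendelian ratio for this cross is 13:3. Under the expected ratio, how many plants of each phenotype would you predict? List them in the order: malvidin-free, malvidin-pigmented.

Total ratio parts = 16. Expected numbers out of 672:
  malvidin-free: 672 × 13/16 = 546
  malvidin-pigmented: 672 × 3/16 = 126

546, 126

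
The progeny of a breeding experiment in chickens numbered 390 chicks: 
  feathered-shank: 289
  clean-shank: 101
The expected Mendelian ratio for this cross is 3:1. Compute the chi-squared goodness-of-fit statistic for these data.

Expected counts for N = 390 under a 3:1 ratio (total parts = 4):
  feathered-shank: 390 × 3/4 = 292.5
  clean-shank: 390 × 1/4 = 97.5
χ² = Σ (O − E)² / E
  feathered-shank: (289 − 292.5)² / 292.5 = 0.0419
  clean-shank: (101 − 97.5)² / 97.5 = 0.1256
χ² = 0.0419 + 0.1256 = 0.1675 ≈ 0.168

0.168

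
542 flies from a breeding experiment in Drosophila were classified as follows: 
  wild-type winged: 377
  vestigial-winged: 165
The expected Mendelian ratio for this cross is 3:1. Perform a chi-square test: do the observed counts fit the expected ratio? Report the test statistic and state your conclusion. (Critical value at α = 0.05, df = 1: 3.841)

The 3:1 ratio has 4 parts, so with N = 542 the expected counts are:
  wild-type winged: 542 × 3/4 = 406.5
  vestigial-winged: 542 × 1/4 = 135.5
χ² = Σ (O − E)² / E
  wild-type winged: (377 − 406.5)² / 406.5 = 2.1408
  vestigial-winged: (165 − 135.5)² / 135.5 = 6.4225
χ² = 2.1408 + 6.4225 = 8.5633 ≈ 8.563
Degrees of freedom = 2 − 1 = 1; critical value at α = 0.05 is 3.841.
Since 8.563 > 3.841, we reject the null hypothesis — the data do not fit the 3:1 ratio.

8.563; not consistent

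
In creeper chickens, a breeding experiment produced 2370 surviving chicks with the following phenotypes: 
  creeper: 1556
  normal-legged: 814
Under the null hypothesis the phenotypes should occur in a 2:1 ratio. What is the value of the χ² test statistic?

The 2:1 ratio has 3 parts, so with N = 2370 the expected counts are:
  creeper: 2370 × 2/3 = 1580
  normal-legged: 2370 × 1/3 = 790
χ² = Σ (O − E)² / E
  creeper: (1556 − 1580)² / 1580 = 0.3646
  normal-legged: (814 − 790)² / 790 = 0.7291
χ² = 0.3646 + 0.7291 = 1.0937 ≈ 1.094

1.094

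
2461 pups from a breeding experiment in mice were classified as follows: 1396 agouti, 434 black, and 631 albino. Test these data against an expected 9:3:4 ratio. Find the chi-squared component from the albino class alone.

Under the 9:3:4 hypothesis (Σ ratio = 16, N = 2461):
  agouti: 2461 × 9/16 = 1384.3125
  black: 2461 × 3/16 = 461.4375
  albino: 2461 × 4/16 = 615.25
Contribution of albino: (631 − 615.25)² / 615.25 = 0.4032

0.403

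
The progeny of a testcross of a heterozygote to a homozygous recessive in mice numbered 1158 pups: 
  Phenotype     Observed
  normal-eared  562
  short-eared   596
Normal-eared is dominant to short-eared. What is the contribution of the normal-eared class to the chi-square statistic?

0.499

A testcross of a heterozygote (Aa × aa) gives a 1:1 phenotypic ratio.
Under the 1:1 hypothesis (Σ ratio = 2, N = 1158):
  normal-eared: 1158 × 1/2 = 579
  short-eared: 1158 × 1/2 = 579
Contribution of normal-eared: (562 − 579)² / 579 = 0.4991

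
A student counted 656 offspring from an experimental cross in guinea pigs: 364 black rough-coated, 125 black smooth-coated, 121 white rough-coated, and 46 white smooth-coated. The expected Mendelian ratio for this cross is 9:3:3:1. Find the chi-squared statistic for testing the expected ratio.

Under the 9:3:3:1 hypothesis (Σ ratio = 16, N = 656):
  black rough-coated: 656 × 9/16 = 369
  black smooth-coated: 656 × 3/16 = 123
  white rough-coated: 656 × 3/16 = 123
  white smooth-coated: 656 × 1/16 = 41
χ² = Σ (O − E)² / E
  black rough-coated: (364 − 369)² / 369 = 0.0678
  black smooth-coated: (125 − 123)² / 123 = 0.0325
  white rough-coated: (121 − 123)² / 123 = 0.0325
  white smooth-coated: (46 − 41)² / 41 = 0.6098
χ² = 0.0678 + 0.0325 + 0.0325 + 0.6098 = 0.7426 ≈ 0.743

0.743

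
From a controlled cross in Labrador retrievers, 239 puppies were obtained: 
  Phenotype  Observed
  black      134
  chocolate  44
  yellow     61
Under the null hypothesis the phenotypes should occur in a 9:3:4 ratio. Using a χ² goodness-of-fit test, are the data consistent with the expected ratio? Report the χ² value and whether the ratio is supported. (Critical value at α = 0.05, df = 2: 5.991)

Expected counts for N = 239 under a 9:3:4 ratio (total parts = 16):
  black: 239 × 9/16 = 134.4375
  chocolate: 239 × 3/16 = 44.8125
  yellow: 239 × 4/16 = 59.75
χ² = Σ (O − E)² / E
  black: (134 − 134.4375)² / 134.4375 = 0.0014
  chocolate: (44 − 44.8125)² / 44.8125 = 0.0147
  yellow: (61 − 59.75)² / 59.75 = 0.0262
χ² = 0.0014 + 0.0147 + 0.0262 = 0.0423 ≈ 0.042
Degrees of freedom = 3 − 1 = 2; critical value at α = 0.05 is 5.991.
Since 0.042 < 5.991, we fail to reject the null hypothesis — the data are consistent with the 9:3:4 ratio.

0.042; consistent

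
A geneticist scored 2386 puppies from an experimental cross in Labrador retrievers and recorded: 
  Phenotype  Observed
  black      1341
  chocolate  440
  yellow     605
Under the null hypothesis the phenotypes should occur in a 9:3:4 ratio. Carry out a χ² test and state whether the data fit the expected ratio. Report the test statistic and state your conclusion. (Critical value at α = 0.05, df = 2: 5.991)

Under the 9:3:4 hypothesis (Σ ratio = 16, N = 2386):
  black: 2386 × 9/16 = 1342.125
  chocolate: 2386 × 3/16 = 447.375
  yellow: 2386 × 4/16 = 596.5
χ² = Σ (O − E)² / E
  black: (1341 − 1342.125)² / 1342.125 = 0.0009
  chocolate: (440 − 447.375)² / 447.375 = 0.1216
  yellow: (605 − 596.5)² / 596.5 = 0.1211
χ² = 0.0009 + 0.1216 + 0.1211 = 0.2436 ≈ 0.244
Degrees of freedom = 3 − 1 = 2; critical value at α = 0.05 is 5.991.
Since 0.244 < 5.991, we fail to reject the null hypothesis — the data are consistent with the 9:3:4 ratio.

0.244; consistent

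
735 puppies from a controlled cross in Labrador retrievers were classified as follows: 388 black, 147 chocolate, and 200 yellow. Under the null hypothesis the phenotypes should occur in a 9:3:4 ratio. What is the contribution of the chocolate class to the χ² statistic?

0.613

Expected counts for N = 735 under a 9:3:4 ratio (total parts = 16):
  black: 735 × 9/16 = 413.4375
  chocolate: 735 × 3/16 = 137.8125
  yellow: 735 × 4/16 = 183.75
Contribution of chocolate: (147 − 137.8125)² / 137.8125 = 0.6125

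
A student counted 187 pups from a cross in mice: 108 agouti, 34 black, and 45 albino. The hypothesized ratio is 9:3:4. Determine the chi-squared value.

0.173

The 9:3:4 ratio has 16 parts, so with N = 187 the expected counts are:
  agouti: 187 × 9/16 = 105.1875
  black: 187 × 3/16 = 35.0625
  albino: 187 × 4/16 = 46.75
χ² = Σ (O − E)² / E
  agouti: (108 − 105.1875)² / 105.1875 = 0.0752
  black: (34 − 35.0625)² / 35.0625 = 0.0322
  albino: (45 − 46.75)² / 46.75 = 0.0655
χ² = 0.0752 + 0.0322 + 0.0655 = 0.1729 ≈ 0.173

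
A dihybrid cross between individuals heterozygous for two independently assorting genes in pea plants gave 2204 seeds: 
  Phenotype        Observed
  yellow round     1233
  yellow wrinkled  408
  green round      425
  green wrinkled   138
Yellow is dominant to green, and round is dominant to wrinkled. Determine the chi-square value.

A dihybrid F₂ with independent assortment and complete dominance at both loci gives a 9:3:3:1 phenotypic ratio.
Total ratio parts = 16. Expected numbers out of 2204:
  yellow round: 2204 × 9/16 = 1239.75
  yellow wrinkled: 2204 × 3/16 = 413.25
  green round: 2204 × 3/16 = 413.25
  green wrinkled: 2204 × 1/16 = 137.75
χ² = Σ (O − E)² / E
  yellow round: (1233 − 1239.75)² / 1239.75 = 0.0368
  yellow wrinkled: (408 − 413.25)² / 413.25 = 0.0667
  green round: (425 − 413.25)² / 413.25 = 0.3341
  green wrinkled: (138 − 137.75)² / 137.75 = 0.0005
χ² = 0.0368 + 0.0667 + 0.3341 + 0.0005 = 0.4381 ≈ 0.438

0.438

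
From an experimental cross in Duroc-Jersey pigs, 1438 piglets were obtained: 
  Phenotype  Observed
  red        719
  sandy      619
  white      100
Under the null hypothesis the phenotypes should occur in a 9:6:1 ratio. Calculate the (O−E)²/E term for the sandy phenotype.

The 9:6:1 ratio has 16 parts, so with N = 1438 the expected counts are:
  red: 1438 × 9/16 = 808.875
  sandy: 1438 × 6/16 = 539.25
  white: 1438 × 1/16 = 89.875
Contribution of sandy: (619 − 539.25)² / 539.25 = 11.7943

11.794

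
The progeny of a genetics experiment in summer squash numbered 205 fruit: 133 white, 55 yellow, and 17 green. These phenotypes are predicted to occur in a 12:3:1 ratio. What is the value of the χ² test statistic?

11.306

Under the 12:3:1 hypothesis (Σ ratio = 16, N = 205):
  white: 205 × 12/16 = 153.75
  yellow: 205 × 3/16 = 38.4375
  green: 205 × 1/16 = 12.8125
χ² = Σ (O − E)² / E
  white: (133 − 153.75)² / 153.75 = 2.8004
  yellow: (55 − 38.4375)² / 38.4375 = 7.1367
  green: (17 − 12.8125)² / 12.8125 = 1.3686
χ² = 2.8004 + 7.1367 + 1.3686 = 11.3057 ≈ 11.306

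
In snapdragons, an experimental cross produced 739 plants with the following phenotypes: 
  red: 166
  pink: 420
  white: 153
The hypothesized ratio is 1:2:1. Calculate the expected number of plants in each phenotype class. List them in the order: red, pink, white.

184.75, 369.5, 184.75

Total ratio parts = 4. Expected numbers out of 739:
  red: 739 × 1/4 = 184.75
  pink: 739 × 2/4 = 369.5
  white: 739 × 1/4 = 184.75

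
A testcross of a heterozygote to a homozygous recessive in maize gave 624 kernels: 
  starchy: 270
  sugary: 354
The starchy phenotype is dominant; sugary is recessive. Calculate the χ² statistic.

A testcross of a heterozygote (Aa × aa) gives a 1:1 phenotypic ratio.
Expected counts for N = 624 under a 1:1 ratio (total parts = 2):
  starchy: 624 × 1/2 = 312
  sugary: 624 × 1/2 = 312
χ² = Σ (O − E)² / E
  starchy: (270 − 312)² / 312 = 5.6538
  sugary: (354 − 312)² / 312 = 5.6538
χ² = 5.6538 + 5.6538 = 11.3076 ≈ 11.308

11.308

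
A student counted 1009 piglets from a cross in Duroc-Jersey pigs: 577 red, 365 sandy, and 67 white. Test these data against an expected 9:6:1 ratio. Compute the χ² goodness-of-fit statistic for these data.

Expected counts for N = 1009 under a 9:6:1 ratio (total parts = 16):
  red: 1009 × 9/16 = 567.5625
  sandy: 1009 × 6/16 = 378.375
  white: 1009 × 1/16 = 63.0625
χ² = Σ (O − E)² / E
  red: (577 − 567.5625)² / 567.5625 = 0.1569
  sandy: (365 − 378.375)² / 378.375 = 0.4728
  white: (67 − 63.0625)² / 63.0625 = 0.2458
χ² = 0.1569 + 0.4728 + 0.2458 = 0.8755 ≈ 0.876

0.876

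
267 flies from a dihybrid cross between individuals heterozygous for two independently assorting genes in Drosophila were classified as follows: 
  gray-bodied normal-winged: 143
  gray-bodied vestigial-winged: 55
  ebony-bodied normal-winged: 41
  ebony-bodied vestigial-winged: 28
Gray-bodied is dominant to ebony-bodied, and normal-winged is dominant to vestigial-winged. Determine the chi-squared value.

10.140

A dihybrid F₂ with independent assortment and complete dominance at both loci gives a 9:3:3:1 phenotypic ratio.
Expected counts for N = 267 under a 9:3:3:1 ratio (total parts = 16):
  gray-bodied normal-winged: 267 × 9/16 = 150.1875
  gray-bodied vestigial-winged: 267 × 3/16 = 50.0625
  ebony-bodied normal-winged: 267 × 3/16 = 50.0625
  ebony-bodied vestigial-winged: 267 × 1/16 = 16.6875
χ² = Σ (O − E)² / E
  gray-bodied normal-winged: (143 − 150.1875)² / 150.1875 = 0.3440
  gray-bodied vestigial-winged: (55 − 50.0625)² / 50.0625 = 0.4870
  ebony-bodied normal-winged: (41 − 50.0625)² / 50.0625 = 1.6405
  ebony-bodied vestigial-winged: (28 − 16.6875)² / 16.6875 = 7.6688
χ² = 0.3440 + 0.4870 + 1.6405 + 7.6688 = 10.1403 ≈ 10.140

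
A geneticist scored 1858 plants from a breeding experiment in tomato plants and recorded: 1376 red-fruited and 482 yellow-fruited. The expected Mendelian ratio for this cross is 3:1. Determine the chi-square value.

0.879

The 3:1 ratio has 4 parts, so with N = 1858 the expected counts are:
  red-fruited: 1858 × 3/4 = 1393.5
  yellow-fruited: 1858 × 1/4 = 464.5
χ² = Σ (O − E)² / E
  red-fruited: (1376 − 1393.5)² / 1393.5 = 0.2198
  yellow-fruited: (482 − 464.5)² / 464.5 = 0.6593
χ² = 0.2198 + 0.6593 = 0.8791 ≈ 0.879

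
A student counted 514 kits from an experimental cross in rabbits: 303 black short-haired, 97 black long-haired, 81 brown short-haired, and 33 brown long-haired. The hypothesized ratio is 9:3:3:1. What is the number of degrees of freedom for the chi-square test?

A goodness-of-fit test with 4 phenotype classes has df = 4 − 1 = 3.

3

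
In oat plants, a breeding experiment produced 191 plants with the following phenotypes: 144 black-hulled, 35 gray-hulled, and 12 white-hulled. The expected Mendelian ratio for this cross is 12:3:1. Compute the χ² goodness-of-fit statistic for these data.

Total ratio parts = 16. Expected numbers out of 191:
  black-hulled: 191 × 12/16 = 143.25
  gray-hulled: 191 × 3/16 = 35.8125
  white-hulled: 191 × 1/16 = 11.9375
χ² = Σ (O − E)² / E
  black-hulled: (144 − 143.25)² / 143.25 = 0.0039
  gray-hulled: (35 − 35.8125)² / 35.8125 = 0.0184
  white-hulled: (12 − 11.9375)² / 11.9375 = 0.0003
χ² = 0.0039 + 0.0184 + 0.0003 = 0.0226 ≈ 0.023

0.023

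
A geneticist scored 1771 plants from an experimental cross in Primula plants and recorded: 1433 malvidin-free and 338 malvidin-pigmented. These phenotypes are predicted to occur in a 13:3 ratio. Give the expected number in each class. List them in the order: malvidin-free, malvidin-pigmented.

1438.9375, 332.0625

Expected counts for N = 1771 under a 13:3 ratio (total parts = 16):
  malvidin-free: 1771 × 13/16 = 1438.9375
  malvidin-pigmented: 1771 × 3/16 = 332.0625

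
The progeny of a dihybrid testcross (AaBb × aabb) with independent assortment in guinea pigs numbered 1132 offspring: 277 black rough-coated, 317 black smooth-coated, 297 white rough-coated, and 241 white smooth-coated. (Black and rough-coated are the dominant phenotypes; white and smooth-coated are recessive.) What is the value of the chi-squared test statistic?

A dihybrid testcross with independent assortment gives a 1:1:1:1 ratio.
Under the 1:1:1:1 hypothesis (Σ ratio = 4, N = 1132):
  black rough-coated: 1132 × 1/4 = 283
  black smooth-coated: 1132 × 1/4 = 283
  white rough-coated: 1132 × 1/4 = 283
  white smooth-coated: 1132 × 1/4 = 283
χ² = Σ (O − E)² / E
  black rough-coated: (277 − 283)² / 283 = 0.1272
  black smooth-coated: (317 − 283)² / 283 = 4.0848
  white rough-coated: (297 − 283)² / 283 = 0.6926
  white smooth-coated: (241 − 283)² / 283 = 6.2332
χ² = 0.1272 + 4.0848 + 0.6926 + 6.2332 = 11.1378 ≈ 11.138

11.138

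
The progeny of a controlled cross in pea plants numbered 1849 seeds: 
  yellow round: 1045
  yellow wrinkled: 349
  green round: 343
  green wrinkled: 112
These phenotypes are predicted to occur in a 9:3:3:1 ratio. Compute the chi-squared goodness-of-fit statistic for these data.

0.188

Total ratio parts = 16. Expected numbers out of 1849:
  yellow round: 1849 × 9/16 = 1040.0625
  yellow wrinkled: 1849 × 3/16 = 346.6875
  green round: 1849 × 3/16 = 346.6875
  green wrinkled: 1849 × 1/16 = 115.5625
χ² = Σ (O − E)² / E
  yellow round: (1045 − 1040.0625)² / 1040.0625 = 0.0234
  yellow wrinkled: (349 − 346.6875)² / 346.6875 = 0.0154
  green round: (343 − 346.6875)² / 346.6875 = 0.0392
  green wrinkled: (112 − 115.5625)² / 115.5625 = 0.1098
χ² = 0.0234 + 0.0154 + 0.0392 + 0.1098 = 0.1878 ≈ 0.188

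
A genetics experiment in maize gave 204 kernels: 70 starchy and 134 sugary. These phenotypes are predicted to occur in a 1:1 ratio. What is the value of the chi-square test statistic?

The 1:1 ratio has 2 parts, so with N = 204 the expected counts are:
  starchy: 204 × 1/2 = 102
  sugary: 204 × 1/2 = 102
χ² = Σ (O − E)² / E
  starchy: (70 − 102)² / 102 = 10.0392
  sugary: (134 − 102)² / 102 = 10.0392
χ² = 10.0392 + 10.0392 = 20.0784 ≈ 20.078

20.078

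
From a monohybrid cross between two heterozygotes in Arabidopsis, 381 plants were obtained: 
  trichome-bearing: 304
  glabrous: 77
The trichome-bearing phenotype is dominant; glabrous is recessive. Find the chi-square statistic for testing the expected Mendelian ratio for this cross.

For a monohybrid cross between heterozygotes with complete dominance, the expected phenotypic ratio is 3:1.
The 3:1 ratio has 4 parts, so with N = 381 the expected counts are:
  trichome-bearing: 381 × 3/4 = 285.75
  glabrous: 381 × 1/4 = 95.25
χ² = Σ (O − E)² / E
  trichome-bearing: (304 − 285.75)² / 285.75 = 1.1656
  glabrous: (77 − 95.25)² / 95.25 = 3.4967
χ² = 1.1656 + 3.4967 = 4.6623 ≈ 4.662

4.662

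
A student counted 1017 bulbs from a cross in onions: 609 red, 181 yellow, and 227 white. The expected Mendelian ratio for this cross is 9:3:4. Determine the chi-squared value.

5.798

Expected counts for N = 1017 under a 9:3:4 ratio (total parts = 16):
  red: 1017 × 9/16 = 572.0625
  yellow: 1017 × 3/16 = 190.6875
  white: 1017 × 4/16 = 254.25
χ² = Σ (O − E)² / E
  red: (609 − 572.0625)² / 572.0625 = 2.3850
  yellow: (181 − 190.6875)² / 190.6875 = 0.4922
  white: (227 − 254.25)² / 254.25 = 2.9206
χ² = 2.3850 + 0.4922 + 2.9206 = 5.7978 ≈ 5.798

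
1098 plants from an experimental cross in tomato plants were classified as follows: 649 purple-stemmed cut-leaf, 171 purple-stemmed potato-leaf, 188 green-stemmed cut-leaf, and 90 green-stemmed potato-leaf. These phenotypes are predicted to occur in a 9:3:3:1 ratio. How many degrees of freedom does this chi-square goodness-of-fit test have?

3

A goodness-of-fit test with 4 phenotype classes has df = 4 − 1 = 3.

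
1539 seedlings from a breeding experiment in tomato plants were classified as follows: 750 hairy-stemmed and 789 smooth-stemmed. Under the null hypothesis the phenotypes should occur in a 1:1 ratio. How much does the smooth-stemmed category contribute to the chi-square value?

The 1:1 ratio has 2 parts, so with N = 1539 the expected counts are:
  hairy-stemmed: 1539 × 1/2 = 769.5
  smooth-stemmed: 1539 × 1/2 = 769.5
Contribution of smooth-stemmed: (789 − 769.5)² / 769.5 = 0.4942

0.494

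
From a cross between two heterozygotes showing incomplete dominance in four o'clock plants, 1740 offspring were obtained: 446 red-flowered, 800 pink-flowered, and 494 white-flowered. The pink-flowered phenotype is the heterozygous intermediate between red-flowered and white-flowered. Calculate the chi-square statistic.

With incomplete dominance, a heterozygote × heterozygote cross gives a 1:2:1 phenotypic ratio.
Expected counts for N = 1740 under a 1:2:1 ratio (total parts = 4):
  red-flowered: 1740 × 1/4 = 435
  pink-flowered: 1740 × 2/4 = 870
  white-flowered: 1740 × 1/4 = 435
χ² = Σ (O − E)² / E
  red-flowered: (446 − 435)² / 435 = 0.2782
  pink-flowered: (800 − 870)² / 870 = 5.6322
  white-flowered: (494 − 435)² / 435 = 8.0023
χ² = 0.2782 + 5.6322 + 8.0023 = 13.9127 ≈ 13.913

13.913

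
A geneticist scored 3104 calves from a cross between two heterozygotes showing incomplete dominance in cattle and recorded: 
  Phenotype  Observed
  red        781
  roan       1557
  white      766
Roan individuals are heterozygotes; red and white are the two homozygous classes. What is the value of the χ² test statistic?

0.177

With incomplete dominance, a heterozygote × heterozygote cross gives a 1:2:1 phenotypic ratio.
Under the 1:2:1 hypothesis (Σ ratio = 4, N = 3104):
  red: 3104 × 1/4 = 776
  roan: 3104 × 2/4 = 1552
  white: 3104 × 1/4 = 776
χ² = Σ (O − E)² / E
  red: (781 − 776)² / 776 = 0.0322
  roan: (1557 − 1552)² / 1552 = 0.0161
  white: (766 − 776)² / 776 = 0.1289
χ² = 0.0322 + 0.0161 + 0.1289 = 0.1772 ≈ 0.177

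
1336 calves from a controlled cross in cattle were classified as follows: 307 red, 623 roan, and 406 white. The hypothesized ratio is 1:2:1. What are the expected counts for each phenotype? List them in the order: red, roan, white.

334, 668, 334

Under the 1:2:1 hypothesis (Σ ratio = 4, N = 1336):
  red: 1336 × 1/4 = 334
  roan: 1336 × 2/4 = 668
  white: 1336 × 1/4 = 334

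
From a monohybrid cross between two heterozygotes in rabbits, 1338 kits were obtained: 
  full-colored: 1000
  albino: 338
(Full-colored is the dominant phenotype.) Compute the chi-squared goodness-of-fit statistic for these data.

0.049

For a monohybrid cross between heterozygotes with complete dominance, the expected phenotypic ratio is 3:1.
The 3:1 ratio has 4 parts, so with N = 1338 the expected counts are:
  full-colored: 1338 × 3/4 = 1003.5
  albino: 1338 × 1/4 = 334.5
χ² = Σ (O − E)² / E
  full-colored: (1000 − 1003.5)² / 1003.5 = 0.0122
  albino: (338 − 334.5)² / 334.5 = 0.0366
χ² = 0.0122 + 0.0366 = 0.0488 ≈ 0.049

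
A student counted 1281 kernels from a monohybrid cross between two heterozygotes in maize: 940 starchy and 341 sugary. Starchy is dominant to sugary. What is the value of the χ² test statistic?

For a monohybrid cross between heterozygotes with complete dominance, the expected phenotypic ratio is 3:1.
Expected counts for N = 1281 under a 3:1 ratio (total parts = 4):
  starchy: 1281 × 3/4 = 960.75
  sugary: 1281 × 1/4 = 320.25
χ² = Σ (O − E)² / E
  starchy: (940 − 960.75)² / 960.75 = 0.4482
  sugary: (341 − 320.25)² / 320.25 = 1.3445
χ² = 0.4482 + 1.3445 = 1.7927 ≈ 1.793

1.793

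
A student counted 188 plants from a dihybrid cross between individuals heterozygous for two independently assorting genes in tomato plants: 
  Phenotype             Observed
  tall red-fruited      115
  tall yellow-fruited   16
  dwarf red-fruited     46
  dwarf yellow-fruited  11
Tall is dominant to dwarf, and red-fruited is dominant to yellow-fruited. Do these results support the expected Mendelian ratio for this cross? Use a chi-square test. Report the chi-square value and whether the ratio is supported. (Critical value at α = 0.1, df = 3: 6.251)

A dihybrid F₂ with independent assortment and complete dominance at both loci gives a 9:3:3:1 phenotypic ratio.
Under the 9:3:3:1 hypothesis (Σ ratio = 16, N = 188):
  tall red-fruited: 188 × 9/16 = 105.75
  tall yellow-fruited: 188 × 3/16 = 35.25
  dwarf red-fruited: 188 × 3/16 = 35.25
  dwarf yellow-fruited: 188 × 1/16 = 11.75
χ² = Σ (O − E)² / E
  tall red-fruited: (115 − 105.75)² / 105.75 = 0.8091
  tall yellow-fruited: (16 − 35.25)² / 35.25 = 10.5124
  dwarf red-fruited: (46 − 35.25)² / 35.25 = 3.2784
  dwarf yellow-fruited: (11 − 11.75)² / 11.75 = 0.0479
χ² = 0.8091 + 10.5124 + 3.2784 + 0.0479 = 14.6478 ≈ 14.648
Degrees of freedom = 4 − 1 = 3; critical value at α = 0.1 is 6.251.
Since 14.648 > 6.251, we reject the null hypothesis — the data do not fit the 9:3:3:1 ratio.

14.648; not consistent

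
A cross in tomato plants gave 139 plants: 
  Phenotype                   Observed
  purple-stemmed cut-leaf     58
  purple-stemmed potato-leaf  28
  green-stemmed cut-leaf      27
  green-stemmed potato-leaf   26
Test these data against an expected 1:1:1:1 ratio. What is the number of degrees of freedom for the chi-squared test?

3

A goodness-of-fit test with 4 phenotype classes has df = 4 − 1 = 3.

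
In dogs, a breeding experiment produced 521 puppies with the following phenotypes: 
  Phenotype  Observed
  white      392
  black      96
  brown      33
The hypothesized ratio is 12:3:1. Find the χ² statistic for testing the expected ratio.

0.039

Under the 12:3:1 hypothesis (Σ ratio = 16, N = 521):
  white: 521 × 12/16 = 390.75
  black: 521 × 3/16 = 97.6875
  brown: 521 × 1/16 = 32.5625
χ² = Σ (O − E)² / E
  white: (392 − 390.75)² / 390.75 = 0.0040
  black: (96 − 97.6875)² / 97.6875 = 0.0292
  brown: (33 − 32.5625)² / 32.5625 = 0.0059
χ² = 0.0040 + 0.0292 + 0.0059 = 0.0391 ≈ 0.039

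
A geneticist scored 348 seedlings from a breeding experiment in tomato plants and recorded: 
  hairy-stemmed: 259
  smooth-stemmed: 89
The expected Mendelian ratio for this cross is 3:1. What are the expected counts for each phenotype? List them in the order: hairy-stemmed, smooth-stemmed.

261, 87

The 3:1 ratio has 4 parts, so with N = 348 the expected counts are:
  hairy-stemmed: 348 × 3/4 = 261
  smooth-stemmed: 348 × 1/4 = 87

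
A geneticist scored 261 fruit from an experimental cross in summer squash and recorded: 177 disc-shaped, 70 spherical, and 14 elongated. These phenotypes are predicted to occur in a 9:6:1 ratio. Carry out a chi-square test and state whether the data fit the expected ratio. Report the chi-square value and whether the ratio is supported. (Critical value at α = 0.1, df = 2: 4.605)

Expected counts for N = 261 under a 9:6:1 ratio (total parts = 16):
  disc-shaped: 261 × 9/16 = 146.8125
  spherical: 261 × 6/16 = 97.875
  elongated: 261 × 1/16 = 16.3125
χ² = Σ (O − E)² / E
  disc-shaped: (177 − 146.8125)² / 146.8125 = 6.2071
  spherical: (70 − 97.875)² / 97.875 = 7.9389
  elongated: (14 − 16.3125)² / 16.3125 = 0.3278
χ² = 6.2071 + 7.9389 + 0.3278 = 14.4738 ≈ 14.474
Degrees of freedom = 3 − 1 = 2; critical value at α = 0.1 is 4.605.
Since 14.474 > 4.605, we reject the null hypothesis — the data do not fit the 9:6:1 ratio.

14.474; not consistent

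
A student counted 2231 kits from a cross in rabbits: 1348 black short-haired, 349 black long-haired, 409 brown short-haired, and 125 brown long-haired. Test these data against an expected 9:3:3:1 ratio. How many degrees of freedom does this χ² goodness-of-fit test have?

A goodness-of-fit test with 4 phenotype classes has df = 4 − 1 = 3.

3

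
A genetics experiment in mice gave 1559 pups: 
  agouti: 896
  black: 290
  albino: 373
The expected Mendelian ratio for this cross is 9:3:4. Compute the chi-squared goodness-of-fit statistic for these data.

Total ratio parts = 16. Expected numbers out of 1559:
  agouti: 1559 × 9/16 = 876.9375
  black: 1559 × 3/16 = 292.3125
  albino: 1559 × 4/16 = 389.75
χ² = Σ (O − E)² / E
  agouti: (896 − 876.9375)² / 876.9375 = 0.4144
  black: (290 − 292.3125)² / 292.3125 = 0.0183
  albino: (373 − 389.75)² / 389.75 = 0.7199
χ² = 0.4144 + 0.0183 + 0.7199 = 1.1526 ≈ 1.153

1.153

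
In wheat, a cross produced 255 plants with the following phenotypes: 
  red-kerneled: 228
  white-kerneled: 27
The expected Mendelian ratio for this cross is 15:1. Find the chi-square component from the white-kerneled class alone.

Under the 15:1 hypothesis (Σ ratio = 16, N = 255):
  red-kerneled: 255 × 15/16 = 239.0625
  white-kerneled: 255 × 1/16 = 15.9375
Contribution of white-kerneled: (27 − 15.9375)² / 15.9375 = 7.6787

7.679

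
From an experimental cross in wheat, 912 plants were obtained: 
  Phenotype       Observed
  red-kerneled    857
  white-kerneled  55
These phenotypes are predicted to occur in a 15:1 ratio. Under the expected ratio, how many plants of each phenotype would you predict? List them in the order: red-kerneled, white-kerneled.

855, 57

Under the 15:1 hypothesis (Σ ratio = 16, N = 912):
  red-kerneled: 912 × 15/16 = 855
  white-kerneled: 912 × 1/16 = 57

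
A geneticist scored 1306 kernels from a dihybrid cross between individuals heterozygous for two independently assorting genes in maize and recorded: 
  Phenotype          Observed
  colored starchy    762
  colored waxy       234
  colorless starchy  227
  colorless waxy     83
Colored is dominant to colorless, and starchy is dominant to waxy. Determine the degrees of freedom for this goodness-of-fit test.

A dihybrid F₂ with independent assortment and complete dominance at both loci gives a 9:3:3:1 phenotypic ratio.
A goodness-of-fit test with 4 phenotype classes has df = 4 − 1 = 3.

3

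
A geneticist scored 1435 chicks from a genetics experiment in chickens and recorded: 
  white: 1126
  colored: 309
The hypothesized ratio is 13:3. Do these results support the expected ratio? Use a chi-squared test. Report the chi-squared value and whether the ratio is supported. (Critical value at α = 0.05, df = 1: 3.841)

7.296; not consistent

Expected counts for N = 1435 under a 13:3 ratio (total parts = 16):
  white: 1435 × 13/16 = 1165.9375
  colored: 1435 × 3/16 = 269.0625
χ² = Σ (O − E)² / E
  white: (1126 − 1165.9375)² / 1165.9375 = 1.3680
  colored: (309 − 269.0625)² / 269.0625 = 5.9280
χ² = 1.3680 + 5.9280 = 7.296
Degrees of freedom = 2 − 1 = 1; critical value at α = 0.05 is 3.841.
Since 7.296 > 3.841, we reject the null hypothesis — the data do not fit the 13:3 ratio.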